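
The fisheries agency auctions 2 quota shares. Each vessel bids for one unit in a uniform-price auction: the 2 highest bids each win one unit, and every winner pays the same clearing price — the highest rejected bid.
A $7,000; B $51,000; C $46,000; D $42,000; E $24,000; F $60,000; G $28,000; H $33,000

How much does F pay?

Ordering the bids: 60,000 (F), 51,000 (B), 46,000 (C), 42,000 (D), …
Top 2: F, B.
First losing bid is C's $46,000, which sets the uniform price.
F wins → pays $46,000.

F pays $46,000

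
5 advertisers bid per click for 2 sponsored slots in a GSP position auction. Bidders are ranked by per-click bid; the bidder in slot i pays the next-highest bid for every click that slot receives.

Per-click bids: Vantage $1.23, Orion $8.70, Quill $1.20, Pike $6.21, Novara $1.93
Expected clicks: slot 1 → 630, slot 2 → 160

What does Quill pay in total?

Ranked by bid: $8.70 (Orion) > $6.21 (Pike) > $1.93 (Novara) > …
Quill ranks below slot 2 → no slot, pays nothing.

Quill pays $0.00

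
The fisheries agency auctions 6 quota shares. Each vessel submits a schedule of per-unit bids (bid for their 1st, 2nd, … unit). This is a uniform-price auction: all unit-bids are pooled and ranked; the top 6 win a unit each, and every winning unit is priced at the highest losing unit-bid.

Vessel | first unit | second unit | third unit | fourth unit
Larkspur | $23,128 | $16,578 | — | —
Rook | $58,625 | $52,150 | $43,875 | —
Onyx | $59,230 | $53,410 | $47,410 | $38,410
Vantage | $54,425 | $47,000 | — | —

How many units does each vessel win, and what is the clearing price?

Merging the schedules and taking the best 6: 59,230 (Onyx-1), 58,625 (Rook-1), 54,425 (Vantage-1), 53,410 (Onyx-2), 52,150 (Rook-2), 47,410 (Onyx-3)
Highest rejected unit-bid = $47,000.
Allocation: Onyx 3, Rook 2, Vantage 1.

Onyx 3, Rook 2, Vantage 1; clearing price $47,000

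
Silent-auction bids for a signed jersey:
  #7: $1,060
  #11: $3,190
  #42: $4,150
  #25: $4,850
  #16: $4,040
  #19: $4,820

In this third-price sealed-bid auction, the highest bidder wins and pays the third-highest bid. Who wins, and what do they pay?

Bids ranked: 4,850 (#25) > 4,820 (#19) > 4,150 (#42) > 4,040 (#16) > 3,190 (#11) > 1,060 (#7)
#25 is highest; pays the third-highest bid, $4,150.

#25 pays $4,150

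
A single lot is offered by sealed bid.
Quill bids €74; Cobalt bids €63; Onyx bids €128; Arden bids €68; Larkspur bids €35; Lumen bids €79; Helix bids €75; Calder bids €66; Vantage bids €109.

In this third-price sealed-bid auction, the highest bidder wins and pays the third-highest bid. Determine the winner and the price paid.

Third-price sealed-bid auction: the highest bidder wins and pays the third-highest bid.
Bids in order: 128 (Onyx) > 109 (Vantage) > 79 (Lumen) > 75 (Helix) > 74 (Quill) > 68 (Arden) > …
Onyx is highest; pays the third-highest bid, €79.

Onyx pays €79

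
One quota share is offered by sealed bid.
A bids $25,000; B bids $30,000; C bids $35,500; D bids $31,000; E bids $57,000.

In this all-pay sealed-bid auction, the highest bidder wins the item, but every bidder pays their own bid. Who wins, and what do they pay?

Bids in order: 57,000 (E) > 35,500 (C) > 31,000 (D) > 30,000 (B) > 25,000 (A)
E wins with the top bid; all bids are sunk regardless.

E pays $57,000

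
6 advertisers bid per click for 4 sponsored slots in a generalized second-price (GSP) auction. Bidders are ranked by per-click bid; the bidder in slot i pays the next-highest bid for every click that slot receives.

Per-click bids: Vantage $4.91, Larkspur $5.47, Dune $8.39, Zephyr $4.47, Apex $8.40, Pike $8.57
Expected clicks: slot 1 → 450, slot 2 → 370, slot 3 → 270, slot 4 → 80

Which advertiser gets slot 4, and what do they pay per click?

Sorting advertisers: $8.57 (Pike) > $8.40 (Apex) > $8.39 (Dune) > $5.47 (Larkspur) > $4.91 (Vantage) > …
Slot 4 goes to the fourth-ranked bidder, Larkspur, who pays the next bid down: $4.91/click.

Larkspur; $4.91 per click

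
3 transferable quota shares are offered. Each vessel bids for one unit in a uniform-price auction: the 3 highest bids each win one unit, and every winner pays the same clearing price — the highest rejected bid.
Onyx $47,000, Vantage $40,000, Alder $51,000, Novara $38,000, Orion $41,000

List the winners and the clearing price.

Ordering the bids: 51,000 (Alder), 47,000 (Onyx), 41,000 (Orion), 40,000 (Vantage), 38,000 (Novara)
Top 3: Alder, Onyx, Orion.
Highest unsuccessful bid: $40,000 → clearing price.

Alder, Onyx, Orion; each pays $40,000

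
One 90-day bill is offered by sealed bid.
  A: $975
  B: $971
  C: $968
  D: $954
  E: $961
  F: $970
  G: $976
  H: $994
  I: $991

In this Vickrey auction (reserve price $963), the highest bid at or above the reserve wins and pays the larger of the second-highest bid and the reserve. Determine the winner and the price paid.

Bids ranked: 994 (H) > 991 (I) > 976 (G) > 975 (A) > 971 (B) > 970 (F) > …
Highest eligible bid: H at $994.
max(second-highest $991, reserve $963) = $991; the reserve does not bind.

H pays $991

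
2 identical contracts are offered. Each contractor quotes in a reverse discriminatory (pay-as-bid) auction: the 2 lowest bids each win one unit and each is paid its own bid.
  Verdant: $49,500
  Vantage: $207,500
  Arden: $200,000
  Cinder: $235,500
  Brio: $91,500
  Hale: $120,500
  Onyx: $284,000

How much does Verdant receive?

Verdant is paid $49,500

Sorting: 49,500 (Verdant), 91,500 (Brio), 120,500 (Hale), 200,000 (Arden), …
The 2 lowest are Verdant, Brio.
Verdant wins → own bid $49,500.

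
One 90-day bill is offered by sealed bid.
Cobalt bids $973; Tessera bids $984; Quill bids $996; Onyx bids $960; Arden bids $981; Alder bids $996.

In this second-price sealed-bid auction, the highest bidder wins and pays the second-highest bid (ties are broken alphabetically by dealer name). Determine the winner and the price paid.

Alder pays $996

Rule: the highest bidder wins and pays the second-highest bid.
Bids in order: 996 (Alder) > 996 (Quill) > 984 (Tessera) > 981 (Arden) > 973 (Cobalt) > 960 (Onyx)
Tie at $996 → Alder wins by tie-break.
Second-price: Alder pays Quill's bid of $996.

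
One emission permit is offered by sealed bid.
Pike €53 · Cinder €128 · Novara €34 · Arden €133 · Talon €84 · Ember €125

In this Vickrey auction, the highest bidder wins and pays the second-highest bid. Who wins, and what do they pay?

Arden pays €128

Vickrey auction: the highest bidder wins and pays the second-highest bid.
Sorting bids: 133 (Arden) > 128 (Cinder) > 125 (Ember) > 84 (Talon) > 53 (Pike) > 34 (Novara)
Second-price: Arden pays Cinder's bid of €128.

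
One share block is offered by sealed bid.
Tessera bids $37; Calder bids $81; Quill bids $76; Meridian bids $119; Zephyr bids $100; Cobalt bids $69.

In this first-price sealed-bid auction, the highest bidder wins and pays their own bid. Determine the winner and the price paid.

First-price sealed-bid auction: the highest bidder wins and pays their own bid.
Bids ranked: 119 (Meridian) > 100 (Zephyr) > 81 (Calder) > 76 (Quill) > 69 (Cobalt) > 37 (Tessera)
Meridian is highest → pays own bid, $119.

Meridian pays $119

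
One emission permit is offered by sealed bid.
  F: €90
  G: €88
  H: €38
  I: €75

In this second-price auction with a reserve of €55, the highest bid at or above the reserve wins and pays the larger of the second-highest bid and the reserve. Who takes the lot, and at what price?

F pays €88

Bids ranked: 90 (F) > 88 (G) > 75 (I) > 38 (H)
F has the top bid at or above the reserve (€90).
Second-highest bid €88 exceeds the reserve €55 → payment €88.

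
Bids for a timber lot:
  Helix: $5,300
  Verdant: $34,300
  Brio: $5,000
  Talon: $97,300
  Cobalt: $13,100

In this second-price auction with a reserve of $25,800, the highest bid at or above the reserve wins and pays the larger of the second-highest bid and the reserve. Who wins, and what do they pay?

Talon pays $34,300

Rule: the highest bid at or above the reserve wins and pays the larger of the second-highest bid and the reserve.
Sorting bids: 97,300 (Talon) > 34,300 (Verdant) > 13,100 (Cobalt) > 5,300 (Helix) > 5,000 (Brio)
Talon has the top bid at or above the reserve ($97,300).
Second-highest bid $34,300 exceeds the reserve $25,800 → payment $34,300.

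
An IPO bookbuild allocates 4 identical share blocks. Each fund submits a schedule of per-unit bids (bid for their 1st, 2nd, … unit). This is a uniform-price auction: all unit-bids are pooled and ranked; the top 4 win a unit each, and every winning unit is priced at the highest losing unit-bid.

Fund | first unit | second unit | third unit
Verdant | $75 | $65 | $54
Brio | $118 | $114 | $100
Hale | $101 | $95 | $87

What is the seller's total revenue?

Total revenue: $380

Merging the schedules and taking the best 4: 118 (Brio-1), 114 (Brio-2), 101 (Hale-1), 100 (Brio-3)
Highest rejected unit-bid = $95.
Allocation: Brio 3, Hale 1. Every unit priced at $95.
Revenue = 4 × 95 = $380.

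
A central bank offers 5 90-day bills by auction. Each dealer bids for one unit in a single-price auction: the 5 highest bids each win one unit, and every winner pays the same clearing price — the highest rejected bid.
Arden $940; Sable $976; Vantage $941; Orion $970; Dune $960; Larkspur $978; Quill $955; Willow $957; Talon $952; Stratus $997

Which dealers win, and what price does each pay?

Ordering the bids: 997 (Stratus), 978 (Larkspur), 976 (Sable), 970 (Orion), 960 (Dune), 957 (Willow), 955 (Quill), …
Winners (5 units): Stratus, Larkspur, Sable, Orion, Dune.
Clearing price = highest rejected bid = $957.

Stratus, Larkspur, Sable, Orion, Dune; each pays $957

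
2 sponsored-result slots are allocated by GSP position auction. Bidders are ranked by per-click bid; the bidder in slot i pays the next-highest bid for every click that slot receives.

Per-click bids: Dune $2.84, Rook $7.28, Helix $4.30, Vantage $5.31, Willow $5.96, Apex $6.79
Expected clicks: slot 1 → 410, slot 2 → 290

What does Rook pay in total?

Ranked by bid: $7.28 (Rook) > $6.79 (Apex) > $5.96 (Willow) > …
Rook holds slot 1 → pays next bid $6.79 × 410 clicks = $2783.90.

Rook pays $2783.90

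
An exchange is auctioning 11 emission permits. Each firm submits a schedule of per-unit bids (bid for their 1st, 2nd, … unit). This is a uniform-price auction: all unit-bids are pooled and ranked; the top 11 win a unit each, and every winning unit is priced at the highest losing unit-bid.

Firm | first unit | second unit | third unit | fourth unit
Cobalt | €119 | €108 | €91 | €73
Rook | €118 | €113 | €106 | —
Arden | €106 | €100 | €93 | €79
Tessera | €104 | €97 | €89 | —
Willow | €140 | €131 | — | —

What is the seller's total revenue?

Total revenue: €1,023

Pooled unit-bids ranked (top 11): 140 (Willow-1), 131 (Willow-2), 119 (Cobalt-1), 118 (Rook-1), 113 (Rook-2), 108 (Cobalt-2), 106 (Rook-3), 106 (Arden-1), 104 (Tessera-1), 100 (Arden-2), 97 (Tessera-2)
Highest rejected unit-bid = €93.
Allocation: Arden 2, Cobalt 2, Rook 3, Tessera 2, Willow 2. Every unit priced at €93.
Revenue = 11 × 93 = €1,023.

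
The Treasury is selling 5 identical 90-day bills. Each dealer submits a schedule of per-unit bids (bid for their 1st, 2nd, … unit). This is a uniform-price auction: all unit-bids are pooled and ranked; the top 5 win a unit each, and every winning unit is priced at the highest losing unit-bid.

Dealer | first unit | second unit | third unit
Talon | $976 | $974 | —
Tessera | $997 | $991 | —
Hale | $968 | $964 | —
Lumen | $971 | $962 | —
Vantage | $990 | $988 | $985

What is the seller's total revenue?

Total revenue: $4,880

Merging the schedules and taking the best 5: 997 (Tessera-1), 991 (Tessera-2), 990 (Vantage-1), 988 (Vantage-2), 985 (Vantage-3)
Highest rejected unit-bid = $976.
Allocation: Tessera 2, Vantage 3. Every unit priced at $976.
Revenue = 5 × 976 = $4,880.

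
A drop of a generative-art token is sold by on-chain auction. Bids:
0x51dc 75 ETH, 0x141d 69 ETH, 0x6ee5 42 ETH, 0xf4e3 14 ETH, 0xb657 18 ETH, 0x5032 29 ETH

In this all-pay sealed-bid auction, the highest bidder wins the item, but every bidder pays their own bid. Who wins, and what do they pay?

Bids in order: 75 (0x51dc) > 69 (0x141d) > 42 (0x6ee5) > 29 (0x5032) > 18 (0xb657) > 14 (0xf4e3)
0x51dc is highest and takes the item; every bidder forfeits their bid.

0x51dc pays 75 ETH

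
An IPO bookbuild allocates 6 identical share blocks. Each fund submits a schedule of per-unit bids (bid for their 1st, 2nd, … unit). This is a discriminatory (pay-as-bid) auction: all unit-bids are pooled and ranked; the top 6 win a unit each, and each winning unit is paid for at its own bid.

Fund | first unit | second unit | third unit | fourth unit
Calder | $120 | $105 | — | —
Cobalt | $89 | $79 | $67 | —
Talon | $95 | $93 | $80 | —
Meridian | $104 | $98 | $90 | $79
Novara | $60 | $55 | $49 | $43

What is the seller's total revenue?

Total revenue: $615

Merging the schedules and taking the best 6: 120 (Calder-1), 105 (Calder-2), 104 (Meridian-1), 98 (Meridian-2), 95 (Talon-1), 93 (Talon-2)
Next rejected bid: $90 (not a price — pay-as-bid).
Each winning unit pays its own bid.
Revenue = 120 + 105 + 104 + 98 + 95 + 93 = $615.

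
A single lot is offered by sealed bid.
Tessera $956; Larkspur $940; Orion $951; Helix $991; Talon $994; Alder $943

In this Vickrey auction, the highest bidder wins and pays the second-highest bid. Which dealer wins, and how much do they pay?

Bids ranked: 994 (Talon) > 991 (Helix) > 956 (Tessera) > 951 (Orion) > 943 (Alder) > 940 (Larkspur)
Talon wins with the highest bid; price is set by the runner-up at $991.

Talon pays $991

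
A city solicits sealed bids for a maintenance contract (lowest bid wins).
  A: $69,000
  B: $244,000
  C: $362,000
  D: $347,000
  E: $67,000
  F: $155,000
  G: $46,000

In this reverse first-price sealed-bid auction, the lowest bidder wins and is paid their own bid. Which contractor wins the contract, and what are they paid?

G is paid $46,000

Reverse first-price sealed-bid auction: the lowest bidder wins and is paid their own bid.
Bids in order: 46,000 (G) < 67,000 (E) < 69,000 (A) < 155,000 (F) < 244,000 (B) < 347,000 (D) < …
G has the lowest bid and is paid exactly that: $46,000.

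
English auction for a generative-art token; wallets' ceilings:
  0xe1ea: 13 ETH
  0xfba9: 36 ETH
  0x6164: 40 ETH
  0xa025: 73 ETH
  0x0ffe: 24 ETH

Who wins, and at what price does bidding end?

0xa025 wins at 40 ETH

Rule: the price rises until one bidder remains; the winner pays the price at which the last rival dropped out.
Sorting limits: 73 (0xa025) > 40 (0x6164) > 36 (0xfba9) > 24 (0x0ffe) > 13 (0xe1ea)
Bidding ends when 0x6164 exits at 40 ETH; 0xa025 takes it.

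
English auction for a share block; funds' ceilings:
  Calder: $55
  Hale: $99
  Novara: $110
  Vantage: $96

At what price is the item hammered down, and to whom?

Sorting limits: 110 (Novara) > 99 (Hale) > 96 (Vantage) > 55 (Calder)
Once the price passes $99, only Novara is left; the hammer falls at Hale's limit of $99.

Novara wins at $99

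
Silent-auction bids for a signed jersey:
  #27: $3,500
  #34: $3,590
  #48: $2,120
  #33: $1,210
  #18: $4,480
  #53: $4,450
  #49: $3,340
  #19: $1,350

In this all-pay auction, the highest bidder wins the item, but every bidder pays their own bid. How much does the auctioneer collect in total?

Total revenue: $24,040

Bids in order: 4,480 (#18) > 4,450 (#53) > 3,590 (#34) > 3,500 (#27) > 3,340 (#49) > 2,120 (#48) > …
#18 wins with the top bid; all bids are sunk regardless.
Every bidder forfeits their bid regardless of winning.
Revenue = 3,500 + 3,590 + 2,120 + 1,210 + 4,480 + 4,450 + 3,340 + 1,350 = $24,040.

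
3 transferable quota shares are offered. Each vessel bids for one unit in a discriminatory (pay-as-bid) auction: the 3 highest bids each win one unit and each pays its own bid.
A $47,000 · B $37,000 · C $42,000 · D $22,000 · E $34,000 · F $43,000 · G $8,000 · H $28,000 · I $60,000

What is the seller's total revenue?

Total revenue: $150,000

Ordering the bids: 60,000 (I), 47,000 (A), 43,000 (F), 42,000 (C), 37,000 (B), …
Top 3: I, A, F.
Total revenue = 60,000 + 47,000 + 43,000 = $150,000.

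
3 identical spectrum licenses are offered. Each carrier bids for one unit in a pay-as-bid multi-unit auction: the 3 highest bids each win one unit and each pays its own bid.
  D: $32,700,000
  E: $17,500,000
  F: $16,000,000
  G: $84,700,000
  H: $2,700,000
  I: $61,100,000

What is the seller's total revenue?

Total revenue: $178,500,000

Sorting: 84,700,000 (G), 61,100,000 (I), 32,700,000 (D), 17,500,000 (E), 16,000,000 (F), …
Winners (3 units): G, I, D.
Total revenue = 84,700,000 + 61,100,000 + 32,700,000 = $178,500,000.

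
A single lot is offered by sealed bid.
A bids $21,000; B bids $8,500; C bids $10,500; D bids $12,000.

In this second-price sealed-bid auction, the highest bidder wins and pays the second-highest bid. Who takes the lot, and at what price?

A pays $12,000

Second-price sealed-bid auction: the highest bidder wins and pays the second-highest bid.
Sorting bids: 21,000 (A) > 12,000 (D) > 10,500 (C) > 8,500 (B)
A wins with the highest bid; price is set by the runner-up at $12,000.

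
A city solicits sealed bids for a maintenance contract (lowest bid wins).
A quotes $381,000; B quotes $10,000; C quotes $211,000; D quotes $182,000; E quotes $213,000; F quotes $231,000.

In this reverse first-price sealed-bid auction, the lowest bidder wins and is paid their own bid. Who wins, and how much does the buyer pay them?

B is paid $10,000

Bids ranked: 10,000 (B) < 182,000 (D) < 211,000 (C) < 213,000 (E) < 231,000 (F) < 381,000 (A)
B has the lowest bid and is paid exactly that: $10,000.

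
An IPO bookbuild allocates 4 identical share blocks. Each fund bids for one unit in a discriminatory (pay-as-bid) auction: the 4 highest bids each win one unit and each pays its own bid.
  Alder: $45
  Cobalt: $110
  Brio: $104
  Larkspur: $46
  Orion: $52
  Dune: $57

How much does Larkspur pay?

Larkspur pays $0

Bids ranked high→low: 110 (Cobalt), 104 (Brio), 57 (Dune), 52 (Orion), 46 (Larkspur), 45 (Alder)
Winners (4 units): Cobalt, Brio, Dune, Orion.
Larkspur does not win → $0.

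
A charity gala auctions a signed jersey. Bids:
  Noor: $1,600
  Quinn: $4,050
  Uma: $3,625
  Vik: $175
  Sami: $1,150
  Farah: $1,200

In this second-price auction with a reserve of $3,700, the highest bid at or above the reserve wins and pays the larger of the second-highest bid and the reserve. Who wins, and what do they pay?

Quinn pays $3,700

Bids ranked: 4,050 (Quinn) > 3,625 (Uma) > 1,600 (Noor) > 1,200 (Farah) > 1,150 (Sami) > 175 (Vik)
Quinn has the top bid at or above the reserve ($4,050).
max(second-highest $3,625, reserve $3,700) = $3,700.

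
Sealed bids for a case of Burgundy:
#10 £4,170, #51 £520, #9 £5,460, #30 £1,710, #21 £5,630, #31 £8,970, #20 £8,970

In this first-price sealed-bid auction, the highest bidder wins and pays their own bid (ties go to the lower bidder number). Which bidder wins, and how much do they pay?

Sorting bids: 8,970 (#20) > 8,970 (#31) > 5,630 (#21) > 5,460 (#9) > 4,170 (#10) > 1,710 (#30) > …
Tie at £8,970 → #20 wins by tie-break.
#20 has the highest bid and pays exactly that: £8,970.

#20 pays £8,970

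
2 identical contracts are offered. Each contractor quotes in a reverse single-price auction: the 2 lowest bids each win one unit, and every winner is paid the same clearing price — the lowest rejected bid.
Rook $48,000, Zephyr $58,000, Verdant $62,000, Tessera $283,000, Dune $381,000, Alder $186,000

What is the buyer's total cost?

Ordering the bids: 48,000 (Rook), 58,000 (Zephyr), 62,000 (Verdant), 186,000 (Alder), …
The 2 lowest are Rook, Zephyr.
First losing bid is Verdant's $62,000, which sets the uniform price.
Total cost = 2 × $62,000 = $124,000.

Total cost: $124,000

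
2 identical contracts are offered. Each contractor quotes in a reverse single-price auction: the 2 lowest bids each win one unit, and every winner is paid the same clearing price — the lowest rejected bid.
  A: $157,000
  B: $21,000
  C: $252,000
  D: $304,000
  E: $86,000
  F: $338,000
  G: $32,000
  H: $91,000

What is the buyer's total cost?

Total cost: $172,000

Bids ranked low→high: 21,000 (B), 32,000 (G), 86,000 (E), 91,000 (H), …
Winners (2 units): B, G.
Clearing price = lowest rejected bid = $86,000.
Total cost = 2 × $86,000 = $172,000.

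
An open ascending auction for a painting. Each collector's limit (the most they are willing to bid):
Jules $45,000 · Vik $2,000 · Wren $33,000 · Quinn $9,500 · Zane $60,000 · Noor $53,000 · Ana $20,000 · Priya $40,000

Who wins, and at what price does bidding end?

Zane wins at $53,000

Rule: the price rises until one bidder remains; the winner pays the price at which the last rival dropped out.
Limits ranked: 60,000 (Zane) > 53,000 (Noor) > 45,000 (Jules) > 40,000 (Priya) > 33,000 (Wren) > 20,000 (Ana) > …
Bidding ends when Noor exits at $53,000; Zane takes it.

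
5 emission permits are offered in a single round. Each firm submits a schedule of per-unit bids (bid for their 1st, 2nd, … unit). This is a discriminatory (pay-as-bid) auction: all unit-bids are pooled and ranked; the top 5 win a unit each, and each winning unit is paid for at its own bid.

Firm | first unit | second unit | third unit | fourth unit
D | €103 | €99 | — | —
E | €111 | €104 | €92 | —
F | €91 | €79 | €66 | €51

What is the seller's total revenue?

Total revenue: €509

Pooled unit-bids ranked (top 5): 111 (E-1), 104 (E-2), 103 (D-1), 99 (D-2), 92 (E-3)
Next rejected bid: €91 (not a price — pay-as-bid).
Each winning unit pays its own bid.
Revenue = 111 + 104 + 103 + 99 + 92 = €509.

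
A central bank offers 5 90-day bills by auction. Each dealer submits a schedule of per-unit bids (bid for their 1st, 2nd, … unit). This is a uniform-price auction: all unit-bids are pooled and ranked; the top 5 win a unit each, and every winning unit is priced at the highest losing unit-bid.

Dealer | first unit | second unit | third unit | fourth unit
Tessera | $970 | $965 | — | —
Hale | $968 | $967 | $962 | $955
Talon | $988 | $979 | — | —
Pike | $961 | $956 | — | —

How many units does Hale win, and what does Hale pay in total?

Pooled unit-bids ranked (top 5): 988 (Talon-1), 979 (Talon-2), 970 (Tessera-1), 968 (Hale-1), 967 (Hale-2)
First bid not allocated: $965.
Hale wins 2 unit(s) at $965 each.

Hale: 2 units, pays $1,930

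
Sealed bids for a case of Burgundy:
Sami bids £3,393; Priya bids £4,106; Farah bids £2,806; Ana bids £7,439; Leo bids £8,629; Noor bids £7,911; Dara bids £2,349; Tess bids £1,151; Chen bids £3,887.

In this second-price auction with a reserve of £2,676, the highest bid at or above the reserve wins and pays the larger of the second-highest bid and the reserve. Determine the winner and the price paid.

Bids in order: 8,629 (Leo) > 7,911 (Noor) > 7,439 (Ana) > 4,106 (Priya) > 3,887 (Chen) > 3,393 (Sami) > …
Highest eligible bid: Leo at £8,629.
max(second-highest £7,911, reserve £2,676) = £7,911; the reserve does not bind.

Leo pays £7,911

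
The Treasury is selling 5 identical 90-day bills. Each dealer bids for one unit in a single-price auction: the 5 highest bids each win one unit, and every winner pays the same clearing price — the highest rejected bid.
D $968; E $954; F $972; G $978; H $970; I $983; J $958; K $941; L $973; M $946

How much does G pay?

G pays $968

Bids ranked high→low: 983 (I), 978 (G), 973 (L), 972 (F), 970 (H), 968 (D), 958 (J), …
The 5 highest are I, G, L, F, H.
First losing bid is D's $968, which sets the uniform price.
G wins → pays $968.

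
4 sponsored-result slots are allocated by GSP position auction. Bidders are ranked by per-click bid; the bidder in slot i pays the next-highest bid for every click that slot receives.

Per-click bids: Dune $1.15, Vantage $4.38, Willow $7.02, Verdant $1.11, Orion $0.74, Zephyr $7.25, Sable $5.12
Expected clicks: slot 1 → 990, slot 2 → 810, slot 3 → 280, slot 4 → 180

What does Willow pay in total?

Per-click bids in order: $7.25 (Zephyr) > $7.02 (Willow) > $5.12 (Sable) > $4.38 (Vantage) > $1.15 (Dune) > …
Willow holds slot 2 → pays next bid $5.12 × 810 clicks = $4147.20.

Willow pays $4147.20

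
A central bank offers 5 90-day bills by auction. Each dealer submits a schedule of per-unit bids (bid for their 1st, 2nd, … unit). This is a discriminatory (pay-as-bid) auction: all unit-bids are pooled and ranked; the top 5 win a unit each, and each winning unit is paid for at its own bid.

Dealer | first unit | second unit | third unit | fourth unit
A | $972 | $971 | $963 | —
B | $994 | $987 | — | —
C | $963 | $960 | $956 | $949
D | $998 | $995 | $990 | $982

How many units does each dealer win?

Pooled unit-bids ranked (top 5): 998 (D-1), 995 (D-2), 994 (B-1), 990 (D-3), 987 (B-2)
Next rejected bid: $982 (not a price — pay-as-bid).
Allocation: B 2, D 3.

B 2, D 3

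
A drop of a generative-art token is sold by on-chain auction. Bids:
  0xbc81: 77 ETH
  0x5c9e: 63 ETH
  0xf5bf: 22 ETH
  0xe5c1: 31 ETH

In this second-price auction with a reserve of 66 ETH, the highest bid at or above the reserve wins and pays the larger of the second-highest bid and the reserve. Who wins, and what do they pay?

Rule: the highest bid at or above the reserve wins and pays the larger of the second-highest bid and the reserve.
Bids in order: 77 (0xbc81) > 63 (0x5c9e) > 31 (0xe5c1) > 22 (0xf5bf)
Highest eligible bid: 0xbc81 at 77 ETH.
Second-highest bid 63 ETH is below the reserve 66 ETH, so the reserve binds → payment 66 ETH.

0xbc81 pays 66 ETH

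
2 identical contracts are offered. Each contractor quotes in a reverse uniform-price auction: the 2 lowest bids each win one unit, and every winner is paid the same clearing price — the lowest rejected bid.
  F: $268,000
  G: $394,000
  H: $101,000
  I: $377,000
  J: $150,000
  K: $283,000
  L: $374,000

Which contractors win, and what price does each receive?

H, J; each is paid $268,000

Bids ranked low→high: 101,000 (H), 150,000 (J), 268,000 (F), 283,000 (K), …
Lowest 2: H, J.
First losing bid is F's $268,000, which sets the uniform price.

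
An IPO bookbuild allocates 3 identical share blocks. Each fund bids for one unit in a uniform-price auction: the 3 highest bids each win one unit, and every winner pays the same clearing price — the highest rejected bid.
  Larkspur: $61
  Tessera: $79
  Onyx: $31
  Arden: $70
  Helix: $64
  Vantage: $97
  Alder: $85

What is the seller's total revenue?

Ordering the bids: 97 (Vantage), 85 (Alder), 79 (Tessera), 70 (Arden), 64 (Helix), …
Top 3: Vantage, Alder, Tessera.
Highest unsuccessful bid: $70 → clearing price.
Total revenue = 3 × $70 = $210.

Total revenue: $210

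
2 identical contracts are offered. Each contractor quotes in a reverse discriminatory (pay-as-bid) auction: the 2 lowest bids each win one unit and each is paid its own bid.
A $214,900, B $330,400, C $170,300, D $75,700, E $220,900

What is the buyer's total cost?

Sorting: 75,700 (D), 170,300 (C), 214,900 (A), 220,900 (E), …
Lowest 2: D, C.
Total cost = 75,700 + 170,300 = $246,000.

Total cost: $246,000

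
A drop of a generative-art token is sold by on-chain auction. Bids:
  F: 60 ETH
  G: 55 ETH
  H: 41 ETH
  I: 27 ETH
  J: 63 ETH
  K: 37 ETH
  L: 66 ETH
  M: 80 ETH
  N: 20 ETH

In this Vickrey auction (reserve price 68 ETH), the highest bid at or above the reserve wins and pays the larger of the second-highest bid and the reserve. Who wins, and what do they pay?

M pays 68 ETH

Bids in order: 80 (M) > 66 (L) > 63 (J) > 60 (F) > 55 (G) > 41 (H) > …
M has the top bid at or above the reserve (80 ETH).
Second-highest bid 66 ETH is below the reserve 68 ETH, so the reserve binds → payment 68 ETH.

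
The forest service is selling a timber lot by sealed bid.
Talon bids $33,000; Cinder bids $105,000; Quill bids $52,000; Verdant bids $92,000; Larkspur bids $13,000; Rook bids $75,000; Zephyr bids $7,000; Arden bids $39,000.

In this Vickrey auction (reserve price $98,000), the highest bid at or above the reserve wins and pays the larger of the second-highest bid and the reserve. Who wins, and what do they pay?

Sorting bids: 105,000 (Cinder) > 92,000 (Verdant) > 75,000 (Rook) > 52,000 (Quill) > 39,000 (Arden) > 33,000 (Talon) > …
Cinder has the top bid at or above the reserve ($105,000).
Second-highest bid $92,000 is below the reserve $98,000, so the reserve binds → payment $98,000.

Cinder pays $98,000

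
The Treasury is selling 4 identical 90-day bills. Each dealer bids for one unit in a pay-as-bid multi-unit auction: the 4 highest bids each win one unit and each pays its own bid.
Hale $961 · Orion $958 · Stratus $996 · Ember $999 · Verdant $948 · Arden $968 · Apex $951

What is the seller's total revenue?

Bids ranked high→low: 999 (Ember), 996 (Stratus), 968 (Arden), 961 (Hale), 958 (Orion), 951 (Apex), …
Winners (4 units): Ember, Stratus, Arden, Hale.
Total revenue = 999 + 996 + 968 + 961 = $3,924.

Total revenue: $3,924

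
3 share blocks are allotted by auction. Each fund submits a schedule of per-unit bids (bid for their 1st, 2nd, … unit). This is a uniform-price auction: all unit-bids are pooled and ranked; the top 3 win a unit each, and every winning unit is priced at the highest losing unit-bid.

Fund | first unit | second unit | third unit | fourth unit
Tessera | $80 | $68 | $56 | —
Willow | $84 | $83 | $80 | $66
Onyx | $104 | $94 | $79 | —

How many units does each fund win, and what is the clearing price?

All unit-bids, highest first — top 3: 104 (Onyx-1), 94 (Onyx-2), 84 (Willow-1)
The (k+1)-th unit-bid is $83.
Allocation: Onyx 2, Willow 1.

Onyx 2, Willow 1; clearing price $83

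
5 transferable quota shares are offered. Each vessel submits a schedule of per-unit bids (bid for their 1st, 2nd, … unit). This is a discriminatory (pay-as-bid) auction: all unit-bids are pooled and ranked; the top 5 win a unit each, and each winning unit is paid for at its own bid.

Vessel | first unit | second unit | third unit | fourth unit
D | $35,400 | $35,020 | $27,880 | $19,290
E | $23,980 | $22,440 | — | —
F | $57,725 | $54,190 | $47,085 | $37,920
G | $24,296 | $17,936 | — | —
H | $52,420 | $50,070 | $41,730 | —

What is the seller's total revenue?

Merging the schedules and taking the best 5: 57,725 (F-1), 54,190 (F-2), 52,420 (H-1), 50,070 (H-2), 47,085 (F-3)
Next rejected bid: $41,730 (not a price — pay-as-bid).
Each winning unit pays its own bid.
Revenue = 57,725 + 54,190 + 52,420 + 50,070 + 47,085 = $261,490.

Total revenue: $261,490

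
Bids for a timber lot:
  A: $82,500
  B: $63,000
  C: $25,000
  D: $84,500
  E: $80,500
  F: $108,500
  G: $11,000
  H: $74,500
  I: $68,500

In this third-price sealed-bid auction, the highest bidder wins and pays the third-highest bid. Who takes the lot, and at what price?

F pays $82,500

Bids ranked: 108,500 (F) > 84,500 (D) > 82,500 (A) > 80,500 (E) > 74,500 (H) > 68,500 (I) > …
F wins; payment is bid #3 in the ranking = $82,500.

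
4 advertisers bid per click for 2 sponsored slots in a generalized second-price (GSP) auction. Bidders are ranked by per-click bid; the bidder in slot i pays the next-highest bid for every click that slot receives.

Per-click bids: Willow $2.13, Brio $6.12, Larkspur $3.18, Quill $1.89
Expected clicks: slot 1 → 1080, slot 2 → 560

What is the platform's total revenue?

Per-click bids in order: $6.12 (Brio) > $3.18 (Larkspur) > $2.13 (Willow) > …
Slot 1: Brio pays $3.18 × 1080 = $3434.40
Slot 2: Larkspur pays $2.13 × 560 = $1192.80
Total = $4627.20

Total revenue: $4627.20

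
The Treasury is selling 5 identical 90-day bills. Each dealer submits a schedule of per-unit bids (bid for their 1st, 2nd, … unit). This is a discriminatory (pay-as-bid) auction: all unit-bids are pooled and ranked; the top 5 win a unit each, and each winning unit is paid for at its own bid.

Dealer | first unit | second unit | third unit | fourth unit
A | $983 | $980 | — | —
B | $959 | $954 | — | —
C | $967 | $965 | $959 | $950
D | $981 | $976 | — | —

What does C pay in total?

All unit-bids, highest first — top 5: 983 (A-1), 981 (D-1), 980 (A-2), 976 (D-2), 967 (C-1)
Next rejected bid: $965 (not a price — pay-as-bid).
C's winning unit-bids: 967 = $967.

C pays $967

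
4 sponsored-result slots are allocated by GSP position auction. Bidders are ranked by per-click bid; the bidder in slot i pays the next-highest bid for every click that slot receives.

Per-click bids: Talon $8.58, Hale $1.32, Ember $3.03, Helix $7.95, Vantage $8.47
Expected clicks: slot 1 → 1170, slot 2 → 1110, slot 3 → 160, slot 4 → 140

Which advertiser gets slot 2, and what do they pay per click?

Ranked by bid: $8.58 (Talon) > $8.47 (Vantage) > $7.95 (Helix) > $3.03 (Ember) > $1.32 (Hale)
Slot 2 goes to the second-ranked bidder, Vantage, who pays the next bid down: $7.95/click.

Vantage; $7.95 per click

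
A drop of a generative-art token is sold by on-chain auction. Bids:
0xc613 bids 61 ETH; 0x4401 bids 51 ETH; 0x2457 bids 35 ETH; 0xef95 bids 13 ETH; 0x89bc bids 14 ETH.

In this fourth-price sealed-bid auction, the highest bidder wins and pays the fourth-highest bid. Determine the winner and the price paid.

Bids in order: 61 (0xc613) > 51 (0x4401) > 35 (0x2457) > 14 (0x89bc) > 13 (0xef95)
0xc613 wins; payment is bid #4 in the ranking = 14 ETH.

0xc613 pays 14 ETH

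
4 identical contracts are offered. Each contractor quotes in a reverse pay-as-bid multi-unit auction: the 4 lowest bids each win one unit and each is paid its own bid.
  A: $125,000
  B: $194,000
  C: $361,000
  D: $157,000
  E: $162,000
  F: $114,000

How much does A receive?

Ordering the bids: 114,000 (F), 125,000 (A), 157,000 (D), 162,000 (E), 194,000 (B), 361,000 (C)
The 4 lowest are F, A, D, E.
A wins → own bid $125,000.

A is paid $125,000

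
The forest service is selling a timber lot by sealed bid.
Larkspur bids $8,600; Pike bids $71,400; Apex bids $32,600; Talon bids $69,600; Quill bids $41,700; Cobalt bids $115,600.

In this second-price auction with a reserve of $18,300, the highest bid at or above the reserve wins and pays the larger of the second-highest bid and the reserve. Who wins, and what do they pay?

Cobalt pays $71,400

Rule: the highest bid at or above the reserve wins and pays the larger of the second-highest bid and the reserve.
Bids in order: 115,600 (Cobalt) > 71,400 (Pike) > 69,600 (Talon) > 41,700 (Quill) > 32,600 (Apex) > 8,600 (Larkspur)
Highest eligible bid: Cobalt at $115,600.
max(second-highest $71,400, reserve $18,300) = $71,400; the reserve does not bind.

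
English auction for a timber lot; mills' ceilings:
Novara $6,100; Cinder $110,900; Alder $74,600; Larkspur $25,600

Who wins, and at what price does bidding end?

Limits in order: 110,900 (Cinder) > 74,600 (Alder) > 25,600 (Larkspur) > 6,100 (Novara)
Once the price passes $74,600, only Cinder is left; the hammer falls at Alder's limit of $74,600.

Cinder wins at $74,600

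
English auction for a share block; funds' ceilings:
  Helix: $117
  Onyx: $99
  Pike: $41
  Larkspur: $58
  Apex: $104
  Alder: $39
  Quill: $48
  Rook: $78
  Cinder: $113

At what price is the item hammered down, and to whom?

Helix wins at $113

Rule: the price rises until one bidder remains; the winner pays the price at which the last rival dropped out.
Limits ranked: 117 (Helix) > 113 (Cinder) > 104 (Apex) > 99 (Onyx) > 78 (Rook) > 58 (Larkspur) > …
Cinder is the last rival to drop out, at $113; Helix remains and wins at that price.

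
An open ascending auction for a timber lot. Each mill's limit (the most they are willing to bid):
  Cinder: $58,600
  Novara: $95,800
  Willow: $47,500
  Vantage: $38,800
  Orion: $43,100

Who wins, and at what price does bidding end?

Novara wins at $58,600

Limits ranked: 95,800 (Novara) > 58,600 (Cinder) > 47,500 (Willow) > 43,100 (Orion) > 38,800 (Vantage)
Cinder is the last rival to drop out, at $58,600; Novara remains and wins at that price.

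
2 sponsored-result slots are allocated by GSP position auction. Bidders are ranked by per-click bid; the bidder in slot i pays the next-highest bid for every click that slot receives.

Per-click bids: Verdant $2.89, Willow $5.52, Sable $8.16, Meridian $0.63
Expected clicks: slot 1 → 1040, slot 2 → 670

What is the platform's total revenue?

Total revenue: $7677.10

Ranked by bid: $8.16 (Sable) > $5.52 (Willow) > $2.89 (Verdant) > …
Slot 1: Sable pays $5.52 × 1040 = $5740.80
Slot 2: Willow pays $2.89 × 670 = $1936.30
Total = $7677.10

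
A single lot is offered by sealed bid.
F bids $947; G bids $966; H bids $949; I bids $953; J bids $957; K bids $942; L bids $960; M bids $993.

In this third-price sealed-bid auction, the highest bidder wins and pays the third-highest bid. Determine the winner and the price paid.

M pays $960

Bids in order: 993 (M) > 966 (G) > 960 (L) > 957 (J) > 953 (I) > 949 (H) > …
M wins; payment is bid #3 in the ranking = $960.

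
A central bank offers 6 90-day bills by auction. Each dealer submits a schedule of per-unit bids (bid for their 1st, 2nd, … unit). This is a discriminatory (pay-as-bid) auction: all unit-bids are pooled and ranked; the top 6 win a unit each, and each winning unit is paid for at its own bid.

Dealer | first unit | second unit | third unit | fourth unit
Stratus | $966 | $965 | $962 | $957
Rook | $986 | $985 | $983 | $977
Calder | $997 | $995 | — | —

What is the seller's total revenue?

All unit-bids, highest first — top 6: 997 (Calder-1), 995 (Calder-2), 986 (Rook-1), 985 (Rook-2), 983 (Rook-3), 977 (Rook-4)
Next rejected bid: $966 (not a price — pay-as-bid).
Each winning unit pays its own bid.
Revenue = 997 + 995 + 986 + 985 + 983 + 977 = $5,923.

Total revenue: $5,923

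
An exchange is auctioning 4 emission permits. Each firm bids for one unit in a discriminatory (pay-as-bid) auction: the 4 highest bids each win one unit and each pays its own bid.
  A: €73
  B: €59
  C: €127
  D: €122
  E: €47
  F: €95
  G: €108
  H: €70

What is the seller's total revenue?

Total revenue: €452

Sorting: 127 (C), 122 (D), 108 (G), 95 (F), 73 (A), 70 (H), …
The 4 highest are C, D, G, F.
Total revenue = 127 + 122 + 108 + 95 = €452.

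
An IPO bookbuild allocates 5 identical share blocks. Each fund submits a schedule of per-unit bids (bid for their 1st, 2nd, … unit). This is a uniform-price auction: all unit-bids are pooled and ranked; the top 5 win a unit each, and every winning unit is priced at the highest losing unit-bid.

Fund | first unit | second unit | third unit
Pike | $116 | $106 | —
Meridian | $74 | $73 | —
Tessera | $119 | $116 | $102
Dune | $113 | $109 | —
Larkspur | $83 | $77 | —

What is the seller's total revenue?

Total revenue: $530

Pooled unit-bids ranked (top 5): 119 (Tessera-1), 116 (Pike-1), 116 (Tessera-2), 113 (Dune-1), 109 (Dune-2)
The (k+1)-th unit-bid is $106.
Allocation: Dune 2, Pike 1, Tessera 2. Every unit priced at $106.
Revenue = 5 × 106 = $530.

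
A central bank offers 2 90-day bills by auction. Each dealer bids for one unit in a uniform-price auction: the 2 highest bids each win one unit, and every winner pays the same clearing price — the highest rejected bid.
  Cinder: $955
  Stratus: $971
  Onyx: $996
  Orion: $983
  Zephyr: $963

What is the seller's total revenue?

Bids ranked high→low: 996 (Onyx), 983 (Orion), 971 (Stratus), 963 (Zephyr), …
Winners (2 units): Onyx, Orion.
Clearing price = highest rejected bid = $971.
Total revenue = 2 × $971 = $1,942.

Total revenue: $1,942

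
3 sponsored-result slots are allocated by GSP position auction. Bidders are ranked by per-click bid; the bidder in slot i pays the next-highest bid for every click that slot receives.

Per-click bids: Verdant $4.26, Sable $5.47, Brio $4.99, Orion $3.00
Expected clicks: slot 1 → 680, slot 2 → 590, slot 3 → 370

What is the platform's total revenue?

Ranked by bid: $5.47 (Sable) > $4.99 (Brio) > $4.26 (Verdant) > $3.00 (Orion)
Slot 1: Sable pays $4.99 × 680 = $3393.20
Slot 2: Brio pays $4.26 × 590 = $2513.40
Slot 3: Verdant pays $3.00 × 370 = $1110.00
Total = $7016.60

Total revenue: $7016.60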